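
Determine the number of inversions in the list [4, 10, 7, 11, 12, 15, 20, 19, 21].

Element-by-element contributions:
4 → none → 0
10 → 7 → 1
7 → none → 0
11 → none → 0
12 → none → 0
15 → none → 0
20 → 19 → 1
19 → none → 0
21 → none → 0
Sum: 0 + 1 + 0 + 0 + 0 + 0 + 1 + 0 + 0 = 2

2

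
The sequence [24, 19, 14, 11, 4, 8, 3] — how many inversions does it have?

20 out-of-order pairs

Count, for each position, how many later elements it exceeds:
24 → 19, 14, 11, 4, 8, 3 → 6
19 → 14, 11, 4, 8, 3 → 5
14 → 11, 4, 8, 3 → 4
11 → 4, 8, 3 → 3
4 → 3 → 1
8 → 3 → 1
3 → none → 0
Sum: 6 + 5 + 4 + 3 + 1 + 1 + 0 = 20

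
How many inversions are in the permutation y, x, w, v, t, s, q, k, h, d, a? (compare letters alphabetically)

Sweep left to right; for each value list the smaller values that follow it:
y → x, w, v, t, s, q, k, h, d, a → 10
x → w, v, t, s, q, k, h, d, a → 9
w → v, t, s, q, k, h, d, a → 8
v → t, s, q, k, h, d, a → 7
t → s, q, k, h, d, a → 6
s → q, k, h, d, a → 5
q → k, h, d, a → 4
k → h, d, a → 3
h → d, a → 2
d → a → 1
a → none → 0
Sum: 10 + 9 + 8 + 7 + 6 + 5 + 4 + 3 + 2 + 1 + 0 = 55

55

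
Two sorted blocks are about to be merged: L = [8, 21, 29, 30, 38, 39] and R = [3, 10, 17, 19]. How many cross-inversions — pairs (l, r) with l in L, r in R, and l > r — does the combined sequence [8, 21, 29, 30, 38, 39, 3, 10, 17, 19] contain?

For each element r of the right run, count left-run elements greater than r:
r = 3: 8, 21, 29, 30, 38, 39 → 6
r = 10: 21, 29, 30, 38, 39 → 5
r = 17: 21, 29, 30, 38, 39 → 5
r = 19: 21, 29, 30, 38, 39 → 5
Cross-inversions: 6 + 5 + 5 + 5 = 21

21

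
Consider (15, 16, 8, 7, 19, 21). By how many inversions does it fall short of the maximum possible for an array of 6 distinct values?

10 inversions short

Maximum inversions for 6 distinct elements is C(6, 2) = 6·5/2 = 15.
Current inversions — for each element, count later smaller elements:
15: 2
16: 2
8: 1
7: 0
19: 0
21: 0
Current total: 2 + 2 + 1 + 0 + 0 + 0 = 5
Shortfall: 15 − 5 = 10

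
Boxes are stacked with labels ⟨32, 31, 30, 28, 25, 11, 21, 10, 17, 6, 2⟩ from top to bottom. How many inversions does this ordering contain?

52 inversions

For each element, count later entries that are smaller:
32 → 31, 30, 28, 25, 11, 21, 10, 17, 6, 2 → 10
31 → 30, 28, 25, 11, 21, 10, 17, 6, 2 → 9
30 → 28, 25, 11, 21, 10, 17, 6, 2 → 8
28 → 25, 11, 21, 10, 17, 6, 2 → 7
25 → 11, 21, 10, 17, 6, 2 → 6
11 → 10, 6, 2 → 3
21 → 10, 17, 6, 2 → 4
10 → 6, 2 → 2
17 → 6, 2 → 2
6 → 2 → 1
2 → none → 0
Sum: 10 + 9 + 8 + 7 + 6 + 3 + 4 + 2 + 2 + 1 + 0 = 52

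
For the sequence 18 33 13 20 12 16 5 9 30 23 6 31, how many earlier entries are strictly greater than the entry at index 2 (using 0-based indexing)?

2 such elements

The element at index 2 is 13.
Elements before it: 18, 33
Those larger than 13: 18, 33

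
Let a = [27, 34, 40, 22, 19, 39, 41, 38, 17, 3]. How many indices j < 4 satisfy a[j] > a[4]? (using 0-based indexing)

4

The element at index 4 is 19.
Elements before it: 27, 34, 40, 22
Those larger than 19: 27, 34, 40, 22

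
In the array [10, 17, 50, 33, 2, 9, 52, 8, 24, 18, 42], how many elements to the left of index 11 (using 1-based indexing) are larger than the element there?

The element at index 11 is 42.
Elements before it: 10, 17, 50, 33, 2, 9, 52, 8, 24, 18
Those larger than 42: 50, 52

2 such elements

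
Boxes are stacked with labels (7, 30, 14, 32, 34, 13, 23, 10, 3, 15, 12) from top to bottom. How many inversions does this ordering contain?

33 inversions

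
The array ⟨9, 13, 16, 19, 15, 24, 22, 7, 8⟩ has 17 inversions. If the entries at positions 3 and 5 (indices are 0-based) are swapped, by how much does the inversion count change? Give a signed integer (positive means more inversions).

+1

Positions 3 and 5 hold 19 and 24; after swapping, the array is [9, 13, 16, 24, 15, 19, 22, 7, 8].
Element-by-element contributions:
9: 2
13: 2
16: 3
24: 5
15: 2
19: 2
22: 2
7: 0
8: 0
Sum: 2 + 2 + 3 + 5 + 2 + 2 + 2 + 0 + 0 = 18
Change: 18 − 17 = +1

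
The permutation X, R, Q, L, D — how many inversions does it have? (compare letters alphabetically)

Count, for each position, how many later elements it exceeds:
X: 4
R: 3
Q: 2
L: 1
D: 0
Sum: 4 + 3 + 2 + 1 + 0 = 10

10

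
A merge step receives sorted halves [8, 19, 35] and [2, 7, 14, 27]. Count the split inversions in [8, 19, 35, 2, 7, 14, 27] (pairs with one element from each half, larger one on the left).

Take each right-half value and tally the left-half values above it:
r = 2: 8, 19, 35 → 3
r = 7: 8, 19, 35 → 3
r = 14: 19, 35 → 2
r = 27: 35 → 1
Cross-inversions: 3 + 3 + 2 + 1 = 9

There are 9 cross-inversions.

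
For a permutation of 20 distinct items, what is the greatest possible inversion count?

190 inversions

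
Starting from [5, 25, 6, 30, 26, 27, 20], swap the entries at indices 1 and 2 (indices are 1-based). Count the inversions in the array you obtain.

Positions 1 and 2 hold 5 and 25; after swapping, the array is [25, 5, 6, 30, 26, 27, 20].
For each element, count later entries that are smaller:
25: 3
5: 0
6: 0
30: 3
26: 1
27: 1
20: 0
Sum: 3 + 0 + 0 + 3 + 1 + 1 + 0 = 8

8 inversions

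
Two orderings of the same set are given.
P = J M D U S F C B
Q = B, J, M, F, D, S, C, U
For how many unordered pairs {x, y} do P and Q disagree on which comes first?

Assign each item its position (1..8) in the first ordering, then rewrite the second ordering as that position sequence:
positions: J→1, M→2, D→3, U→4, S→5, F→6, C→7, B→8
second ordering as positions: [8, 1, 2, 6, 3, 5, 7, 4]
Discordant pairs = inversions in this position sequence.
8: 1, 2, 6, 3, 5, 7, 4 → 7
1: 0
2: 0
6: 3, 5, 4 → 3
3: 0
5: 4 → 1
7: 4 → 1
4: 0
Total: 7 + 0 + 0 + 3 + 0 + 1 + 1 + 0 = 12

Disagreeing pairs: 12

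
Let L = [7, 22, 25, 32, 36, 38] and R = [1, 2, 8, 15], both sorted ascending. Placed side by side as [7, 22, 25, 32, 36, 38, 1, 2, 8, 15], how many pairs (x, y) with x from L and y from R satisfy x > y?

Take each right-half value and tally the left-half values above it:
r = 1: 7, 22, 25, 32, 36, 38 → 6
r = 2: 7, 22, 25, 32, 36, 38 → 6
r = 8: 22, 25, 32, 36, 38 → 5
r = 15: 22, 25, 32, 36, 38 → 5
Cross-inversions: 6 + 6 + 5 + 5 = 22

Cross-inversions: 22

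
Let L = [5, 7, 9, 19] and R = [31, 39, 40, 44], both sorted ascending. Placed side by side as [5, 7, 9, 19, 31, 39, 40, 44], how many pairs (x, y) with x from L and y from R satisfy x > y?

For each element r of the right run, count left-run elements greater than r:
r = 31: none → 0
r = 39: none → 0
r = 40: none → 0
r = 44: none → 0
Cross-inversions: 0 + 0 + 0 + 0 = 0

0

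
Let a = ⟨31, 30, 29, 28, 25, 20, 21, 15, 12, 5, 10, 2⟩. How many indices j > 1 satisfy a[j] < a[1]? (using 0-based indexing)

The element at index 1 is 30.
Elements after it: 29, 28, 25, 20, 21, 15, 12, 5, 10, 2
Those smaller than 30: 29, 28, 25, 20, 21, 15, 12, 5, 10, 2

10 such elements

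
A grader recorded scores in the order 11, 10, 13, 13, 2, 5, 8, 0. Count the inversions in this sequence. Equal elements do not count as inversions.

20 inversions

Count, for each position, how many later elements it exceeds:
11: 5
10: 4
13: 4
13: 4
2: 1
5: 1
8: 1
0: 0
Sum: 5 + 4 + 4 + 4 + 1 + 1 + 1 + 0 = 20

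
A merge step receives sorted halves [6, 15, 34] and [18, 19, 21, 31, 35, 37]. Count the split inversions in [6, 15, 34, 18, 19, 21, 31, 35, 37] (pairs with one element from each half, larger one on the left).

Take each right-half value and tally the left-half values above it:
r = 18: 34 → 1
r = 19: 34 → 1
r = 21: 34 → 1
r = 31: 34 → 1
r = 35: none → 0
r = 37: none → 0
Cross-inversions: 1 + 1 + 1 + 1 + 0 + 0 = 4

There are 4 split inversions.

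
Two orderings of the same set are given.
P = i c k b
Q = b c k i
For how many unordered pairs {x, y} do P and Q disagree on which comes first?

5

Assign each item its position (1..4) in the first ordering, then rewrite the second ordering as that position sequence:
positions: i→1, c→2, k→3, b→4
second ordering as positions: [4, 2, 3, 1]
Discordant pairs = inversions in this position sequence.
4: 2, 3, 1 → 3
2: 1 → 1
3: 1 → 1
1: 0
Total: 3 + 1 + 1 + 0 = 5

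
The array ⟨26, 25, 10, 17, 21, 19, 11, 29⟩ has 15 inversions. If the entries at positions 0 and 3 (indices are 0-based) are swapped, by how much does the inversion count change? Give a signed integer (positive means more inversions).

Positions 0 and 3 hold 26 and 17; after swapping, the array is [17, 25, 10, 26, 21, 19, 11, 29].
Count, for each position, how many later elements it exceeds:
17 → 10, 11 → 2
25 → 10, 21, 19, 11 → 4
10 → none → 0
26 → 21, 19, 11 → 3
21 → 19, 11 → 2
19 → 11 → 1
11 → none → 0
29 → none → 0
Sum: 2 + 4 + 0 + 3 + 2 + 1 + 0 + 0 = 12
Change: 12 − 15 = -3

-3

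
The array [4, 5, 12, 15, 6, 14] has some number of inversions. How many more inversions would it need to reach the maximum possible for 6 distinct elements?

Maximum inversions for 6 distinct elements is C(6, 2) = 6·5/2 = 15.
Current inversions — for each element, count later smaller elements:
4: 0
5: 0
12: 1
15: 2
6: 0
14: 0
Current total: 0 + 0 + 1 + 2 + 0 + 0 = 3
Shortfall: 15 − 3 = 12

12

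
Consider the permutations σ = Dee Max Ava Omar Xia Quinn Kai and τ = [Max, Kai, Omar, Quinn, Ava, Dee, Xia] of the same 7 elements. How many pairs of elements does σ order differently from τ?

Discordant pairs: 12

Assign each item its position (1..7) in the first ordering, then rewrite the second ordering as that position sequence:
positions: Dee→1, Max→2, Ava→3, Omar→4, Xia→5, Quinn→6, Kai→7
second ordering as positions: [2, 7, 4, 6, 3, 1, 5]
Discordant pairs = inversions in this position sequence.
2: 1 → 1
7: 4, 6, 3, 1, 5 → 5
4: 3, 1 → 2
6: 3, 1, 5 → 3
3: 1 → 1
1: 0
5: 0
Total: 1 + 5 + 2 + 3 + 1 + 0 + 0 = 12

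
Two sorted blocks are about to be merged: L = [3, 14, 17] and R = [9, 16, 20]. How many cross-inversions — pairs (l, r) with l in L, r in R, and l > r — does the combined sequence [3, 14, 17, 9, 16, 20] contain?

3

Count, for every r in R, how many entries of L exceed r:
r = 9: 14, 17 → 2
r = 16: 17 → 1
r = 20: none → 0
Cross-inversions: 2 + 1 + 0 = 3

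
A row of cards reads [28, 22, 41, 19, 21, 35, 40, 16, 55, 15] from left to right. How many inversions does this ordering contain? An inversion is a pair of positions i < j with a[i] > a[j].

Element-by-element contributions:
28: 5
22: 4
41: 6
19: 2
21: 2
35: 2
40: 2
16: 1
55: 1
15: 0
Sum: 5 + 4 + 6 + 2 + 2 + 2 + 2 + 1 + 1 + 0 = 25

25 out-of-order pairs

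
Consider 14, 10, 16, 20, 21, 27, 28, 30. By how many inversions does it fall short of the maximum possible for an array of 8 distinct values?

Maximum inversions for 8 distinct elements is C(8, 2) = 8·7/2 = 28.
Current inversions — for each element, count later smaller elements:
14: 1
10: 0
16: 0
20: 0
21: 0
27: 0
28: 0
30: 0
Current total: 1 + 0 + 0 + 0 + 0 + 0 + 0 + 0 = 1
Shortfall: 28 − 1 = 27

27 inversions short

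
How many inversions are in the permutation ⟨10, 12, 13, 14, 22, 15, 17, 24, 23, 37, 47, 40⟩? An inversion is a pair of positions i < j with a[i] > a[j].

4

Count, for each position, how many later elements it exceeds:
10 → none → 0
12 → none → 0
13 → none → 0
14 → none → 0
22 → 15, 17 → 2
15 → none → 0
17 → none → 0
24 → 23 → 1
23 → none → 0
37 → none → 0
47 → 40 → 1
40 → none → 0
Sum: 0 + 0 + 0 + 0 + 2 + 0 + 0 + 1 + 0 + 0 + 1 + 0 = 4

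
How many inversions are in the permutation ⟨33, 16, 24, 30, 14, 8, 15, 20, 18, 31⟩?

24

Element-by-element contributions:
33 → 16, 24, 30, 14, 8, 15, 20, 18, 31 → 9
16 → 14, 8, 15 → 3
24 → 14, 8, 15, 20, 18 → 5
30 → 14, 8, 15, 20, 18 → 5
14 → 8 → 1
8 → none → 0
15 → none → 0
20 → 18 → 1
18 → none → 0
31 → none → 0
Sum: 9 + 3 + 5 + 5 + 1 + 0 + 0 + 1 + 0 + 0 = 24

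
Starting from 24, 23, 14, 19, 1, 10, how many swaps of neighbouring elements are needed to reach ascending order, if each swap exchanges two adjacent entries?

13

The minimum number of adjacent swaps to sort an array equals its inversion count, since every such swap removes exactly one inversion.
Count inversions — for each element, later elements that are smaller:
24: 23, 14, 19, 1, 10 → 5
23: 14, 19, 1, 10 → 4
14: 1, 10 → 2
19: 1, 10 → 2
1: none → 0
10: none → 0
Total inversions: 5 + 4 + 2 + 2 + 0 + 0 = 13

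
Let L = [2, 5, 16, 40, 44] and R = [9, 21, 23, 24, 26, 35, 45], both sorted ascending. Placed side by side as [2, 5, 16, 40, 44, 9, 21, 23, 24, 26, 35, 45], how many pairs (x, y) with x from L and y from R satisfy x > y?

Count, for every r in R, how many entries of L exceed r:
r = 9: 16, 40, 44 → 3
r = 21: 40, 44 → 2
r = 23: 40, 44 → 2
r = 24: 40, 44 → 2
r = 26: 40, 44 → 2
r = 35: 40, 44 → 2
r = 45: none → 0
Cross-inversions: 3 + 2 + 2 + 2 + 2 + 2 + 0 = 13

13 split inversions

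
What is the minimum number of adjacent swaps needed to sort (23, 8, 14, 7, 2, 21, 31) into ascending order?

10

Minimum adjacent swaps = number of inversions (each swap of adjacent out-of-order elements removes one inversion and no swap can remove more).
Count inversions — for each element, later elements that are smaller:
23: 8, 14, 7, 2, 21 → 5
8: 7, 2 → 2
14: 7, 2 → 2
7: 2 → 1
2: none → 0
21: none → 0
31: none → 0
Total inversions: 5 + 2 + 2 + 1 + 0 + 0 + 0 = 10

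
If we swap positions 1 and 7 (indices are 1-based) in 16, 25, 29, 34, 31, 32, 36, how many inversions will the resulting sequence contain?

13

Positions 1 and 7 hold 16 and 36; after swapping, the array is [36, 25, 29, 34, 31, 32, 16].
Sweep left to right; for each value list the smaller values that follow it:
36 → 25, 29, 34, 31, 32, 16 → 6
25 → 16 → 1
29 → 16 → 1
34 → 31, 32, 16 → 3
31 → 16 → 1
32 → 16 → 1
16 → none → 0
Sum: 6 + 1 + 1 + 3 + 1 + 1 + 0 = 13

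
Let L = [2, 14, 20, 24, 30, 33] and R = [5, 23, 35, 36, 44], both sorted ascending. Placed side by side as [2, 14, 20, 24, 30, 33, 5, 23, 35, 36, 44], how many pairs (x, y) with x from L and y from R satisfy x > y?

8

For each element r of the right run, count left-run elements greater than r:
r = 5: 14, 20, 24, 30, 33 → 5
r = 23: 24, 30, 33 → 3
r = 35: none → 0
r = 36: none → 0
r = 44: none → 0
Cross-inversions: 5 + 3 + 0 + 0 + 0 = 8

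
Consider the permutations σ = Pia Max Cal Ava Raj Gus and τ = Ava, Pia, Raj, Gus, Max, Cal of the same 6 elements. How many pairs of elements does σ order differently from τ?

7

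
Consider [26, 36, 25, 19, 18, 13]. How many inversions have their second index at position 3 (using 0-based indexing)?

The element at index 3 is 19.
Elements before it: 26, 36, 25
Those larger than 19: 26, 36, 25

3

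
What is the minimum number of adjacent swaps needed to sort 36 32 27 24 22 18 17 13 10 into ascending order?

Each adjacent swap fixes exactly one inversion, so the minimum swap count equals the number of inversions.
Count inversions — for each element, later elements that are smaller:
36: 32, 27, 24, 22, 18, 17, 13, 10 → 8
32: 27, 24, 22, 18, 17, 13, 10 → 7
27: 24, 22, 18, 17, 13, 10 → 6
24: 22, 18, 17, 13, 10 → 5
22: 18, 17, 13, 10 → 4
18: 17, 13, 10 → 3
17: 13, 10 → 2
13: 10 → 1
10: none → 0
Total inversions: 8 + 7 + 6 + 5 + 4 + 3 + 2 + 1 + 0 = 36

Adjacent swaps: 36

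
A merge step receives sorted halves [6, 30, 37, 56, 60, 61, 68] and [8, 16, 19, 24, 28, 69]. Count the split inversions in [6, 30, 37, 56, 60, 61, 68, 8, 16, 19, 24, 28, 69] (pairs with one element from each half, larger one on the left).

30 split inversions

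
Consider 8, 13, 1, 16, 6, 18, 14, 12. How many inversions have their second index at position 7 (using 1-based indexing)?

The element at index 7 is 14.
Elements before it: 8, 13, 1, 16, 6, 18
Those larger than 14: 16, 18

2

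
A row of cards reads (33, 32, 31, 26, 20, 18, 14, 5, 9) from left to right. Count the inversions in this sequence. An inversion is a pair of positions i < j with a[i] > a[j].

35

Sweep left to right; for each value list the smaller values that follow it:
33: 8
32: 7
31: 6
26: 5
20: 4
18: 3
14: 2
5: 0
9: 0
Sum: 8 + 7 + 6 + 5 + 4 + 3 + 2 + 0 + 0 = 35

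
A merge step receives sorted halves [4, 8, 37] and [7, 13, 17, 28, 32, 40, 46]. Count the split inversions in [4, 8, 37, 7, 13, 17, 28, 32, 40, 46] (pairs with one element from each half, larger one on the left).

For each element r of the right run, count left-run elements greater than r:
r = 7: 8, 37 → 2
r = 13: 37 → 1
r = 17: 37 → 1
r = 28: 37 → 1
r = 32: 37 → 1
r = 40: none → 0
r = 46: none → 0
Cross-inversions: 2 + 1 + 1 + 1 + 1 + 0 + 0 = 6

6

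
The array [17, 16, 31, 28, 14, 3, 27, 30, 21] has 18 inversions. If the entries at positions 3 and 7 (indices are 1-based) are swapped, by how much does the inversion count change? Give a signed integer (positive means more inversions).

-3

Positions 3 and 7 hold 31 and 27; after swapping, the array is [17, 16, 27, 28, 14, 3, 31, 30, 21].
For each element, count later entries that are smaller:
17 → 16, 14, 3 → 3
16 → 14, 3 → 2
27 → 14, 3, 21 → 3
28 → 14, 3, 21 → 3
14 → 3 → 1
3 → none → 0
31 → 30, 21 → 2
30 → 21 → 1
21 → none → 0
Sum: 3 + 2 + 3 + 3 + 1 + 0 + 2 + 1 + 0 = 15
Change: 15 − 18 = -3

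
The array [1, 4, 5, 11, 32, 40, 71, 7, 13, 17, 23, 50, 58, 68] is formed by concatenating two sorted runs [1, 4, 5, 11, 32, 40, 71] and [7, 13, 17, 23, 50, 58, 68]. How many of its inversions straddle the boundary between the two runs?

Count, for every r in R, how many entries of L exceed r:
r = 7: 11, 32, 40, 71 → 4
r = 13: 32, 40, 71 → 3
r = 17: 32, 40, 71 → 3
r = 23: 32, 40, 71 → 3
r = 50: 71 → 1
r = 58: 71 → 1
r = 68: 71 → 1
Cross-inversions: 4 + 3 + 3 + 3 + 1 + 1 + 1 = 16

16 cross-inversions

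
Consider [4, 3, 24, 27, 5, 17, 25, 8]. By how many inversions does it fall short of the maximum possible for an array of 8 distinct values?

18

Maximum inversions for 8 distinct elements is C(8, 2) = 8·7/2 = 28.
Current inversions — for each element, count later smaller elements:
4: 1
3: 0
24: 3
27: 4
5: 0
17: 1
25: 1
8: 0
Current total: 1 + 0 + 3 + 4 + 0 + 1 + 1 + 0 = 10
Shortfall: 28 − 10 = 18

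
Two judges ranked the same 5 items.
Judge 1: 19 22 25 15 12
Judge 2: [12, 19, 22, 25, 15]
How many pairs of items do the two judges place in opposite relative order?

4

Assign each item its position (1..5) in the first ordering, then rewrite the second ordering as that position sequence:
positions: 19→1, 22→2, 25→3, 15→4, 12→5
second ordering as positions: [5, 1, 2, 3, 4]
Discordant pairs = inversions in this position sequence.
5: 1, 2, 3, 4 → 4
1: 0
2: 0
3: 0
4: 0
Total: 4 + 0 + 0 + 0 + 0 = 4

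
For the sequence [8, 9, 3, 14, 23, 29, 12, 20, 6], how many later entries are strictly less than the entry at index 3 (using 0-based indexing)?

2 such elements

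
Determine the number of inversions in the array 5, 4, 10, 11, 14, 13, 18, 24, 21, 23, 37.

There are 4 inversions.

Sweep left to right; for each value list the smaller values that follow it:
5 → 4 → 1
4 → none → 0
10 → none → 0
11 → none → 0
14 → 13 → 1
13 → none → 0
18 → none → 0
24 → 21, 23 → 2
21 → none → 0
23 → none → 0
37 → none → 0
Sum: 1 + 0 + 0 + 0 + 1 + 0 + 0 + 2 + 0 + 0 + 0 = 4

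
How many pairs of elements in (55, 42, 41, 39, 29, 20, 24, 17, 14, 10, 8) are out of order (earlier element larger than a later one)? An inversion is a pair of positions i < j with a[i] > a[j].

54 inversions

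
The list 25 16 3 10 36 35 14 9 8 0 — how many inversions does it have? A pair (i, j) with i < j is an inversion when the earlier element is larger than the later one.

Inversions: 32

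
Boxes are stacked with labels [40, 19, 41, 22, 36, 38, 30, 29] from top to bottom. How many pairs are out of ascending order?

Count, for each position, how many later elements it exceeds:
40 → 19, 22, 36, 38, 30, 29 → 6
19 → none → 0
41 → 22, 36, 38, 30, 29 → 5
22 → none → 0
36 → 30, 29 → 2
38 → 30, 29 → 2
30 → 29 → 1
29 → none → 0
Sum: 6 + 0 + 5 + 0 + 2 + 2 + 1 + 0 = 16

16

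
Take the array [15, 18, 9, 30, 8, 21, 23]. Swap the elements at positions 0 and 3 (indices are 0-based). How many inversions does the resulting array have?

Positions 0 and 3 hold 15 and 30; after swapping, the array is [30, 18, 9, 15, 8, 21, 23].
For each element, count later entries that are smaller:
30: 6
18: 3
9: 1
15: 1
8: 0
21: 0
23: 0
Sum: 6 + 3 + 1 + 1 + 0 + 0 + 0 = 11

11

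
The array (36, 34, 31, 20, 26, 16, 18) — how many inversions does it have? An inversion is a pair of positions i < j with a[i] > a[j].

19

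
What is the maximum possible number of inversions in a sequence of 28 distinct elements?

There are 378 inversions.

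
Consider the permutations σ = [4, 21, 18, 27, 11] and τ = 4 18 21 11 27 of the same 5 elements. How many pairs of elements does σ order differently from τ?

Assign each item its position (1..5) in the first ordering, then rewrite the second ordering as that position sequence:
positions: 4→1, 21→2, 18→3, 27→4, 11→5
second ordering as positions: [1, 3, 2, 5, 4]
Discordant pairs = inversions in this position sequence.
1: 0
3: 2 → 1
2: 0
5: 4 → 1
4: 0
Total: 0 + 1 + 0 + 1 + 0 = 2

2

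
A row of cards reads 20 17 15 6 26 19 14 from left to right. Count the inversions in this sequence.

13

For each element, count later entries that are smaller:
20 → 17, 15, 6, 19, 14 → 5
17 → 15, 6, 14 → 3
15 → 6, 14 → 2
6 → none → 0
26 → 19, 14 → 2
19 → 14 → 1
14 → none → 0
Sum: 5 + 3 + 2 + 0 + 2 + 1 + 0 = 13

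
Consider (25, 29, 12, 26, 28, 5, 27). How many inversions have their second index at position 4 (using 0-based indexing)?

The element at index 4 is 28.
Elements before it: 25, 29, 12, 26
Those larger than 28: 29

1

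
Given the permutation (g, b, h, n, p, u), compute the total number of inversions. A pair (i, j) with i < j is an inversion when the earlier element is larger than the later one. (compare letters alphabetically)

Listing every pair i<j with a[i]>a[j] (using 1-based positions):
(1,2): g > b
That's 1 pair.

1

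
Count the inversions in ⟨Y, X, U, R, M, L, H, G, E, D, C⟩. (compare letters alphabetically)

For each element, count later entries that are smaller:
Y → X, U, R, M, L, H, G, E, D, C → 10
X → U, R, M, L, H, G, E, D, C → 9
U → R, M, L, H, G, E, D, C → 8
R → M, L, H, G, E, D, C → 7
M → L, H, G, E, D, C → 6
L → H, G, E, D, C → 5
H → G, E, D, C → 4
G → E, D, C → 3
E → D, C → 2
D → C → 1
C → none → 0
Sum: 10 + 9 + 8 + 7 + 6 + 5 + 4 + 3 + 2 + 1 + 0 = 55

55 out-of-order pairs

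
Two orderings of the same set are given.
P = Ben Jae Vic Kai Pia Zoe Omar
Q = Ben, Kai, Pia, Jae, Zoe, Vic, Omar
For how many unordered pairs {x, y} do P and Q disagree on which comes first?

5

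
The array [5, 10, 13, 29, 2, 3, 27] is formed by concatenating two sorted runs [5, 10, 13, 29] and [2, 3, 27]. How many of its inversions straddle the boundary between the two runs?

Count, for every r in R, how many entries of L exceed r:
r = 2: 5, 10, 13, 29 → 4
r = 3: 5, 10, 13, 29 → 4
r = 27: 29 → 1
Cross-inversions: 4 + 4 + 1 = 9

9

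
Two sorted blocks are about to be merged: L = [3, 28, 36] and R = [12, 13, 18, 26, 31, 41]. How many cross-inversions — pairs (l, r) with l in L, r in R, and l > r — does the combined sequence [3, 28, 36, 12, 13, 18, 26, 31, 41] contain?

9 cross-inversions

Count, for every r in R, how many entries of L exceed r:
r = 12: 28, 36 → 2
r = 13: 28, 36 → 2
r = 18: 28, 36 → 2
r = 26: 28, 36 → 2
r = 31: 36 → 1
r = 41: none → 0
Cross-inversions: 2 + 2 + 2 + 2 + 1 + 0 = 9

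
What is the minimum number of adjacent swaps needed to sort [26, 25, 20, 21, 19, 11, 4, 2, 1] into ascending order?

Each adjacent swap fixes exactly one inversion, so the minimum swap count equals the number of inversions.
Count inversions — for each element, later elements that are smaller:
26: 25, 20, 21, 19, 11, 4, 2, 1 → 8
25: 20, 21, 19, 11, 4, 2, 1 → 7
20: 19, 11, 4, 2, 1 → 5
21: 19, 11, 4, 2, 1 → 5
19: 11, 4, 2, 1 → 4
11: 4, 2, 1 → 3
4: 2, 1 → 2
2: 1 → 1
1: none → 0
Total inversions: 8 + 7 + 5 + 5 + 4 + 3 + 2 + 1 + 0 = 35

35 swaps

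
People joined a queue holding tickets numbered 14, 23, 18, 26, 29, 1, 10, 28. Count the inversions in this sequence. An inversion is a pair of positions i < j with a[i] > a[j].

Count, for each position, how many later elements it exceeds:
14 → 1, 10 → 2
23 → 18, 1, 10 → 3
18 → 1, 10 → 2
26 → 1, 10 → 2
29 → 1, 10, 28 → 3
1 → none → 0
10 → none → 0
28 → none → 0
Sum: 2 + 3 + 2 + 2 + 3 + 0 + 0 + 0 = 12

There are 12 out-of-order pairs.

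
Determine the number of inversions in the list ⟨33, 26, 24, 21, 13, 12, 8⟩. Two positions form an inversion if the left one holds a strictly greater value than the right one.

There are 21 inversions.

Sweep left to right; for each value list the smaller values that follow it:
33: 6
26: 5
24: 4
21: 3
13: 2
12: 1
8: 0
Sum: 6 + 5 + 4 + 3 + 2 + 1 + 0 = 21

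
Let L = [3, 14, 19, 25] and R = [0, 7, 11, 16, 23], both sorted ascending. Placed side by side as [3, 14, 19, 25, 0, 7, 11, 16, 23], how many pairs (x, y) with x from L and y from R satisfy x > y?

For each element r of the right run, count left-run elements greater than r:
r = 0: 3, 14, 19, 25 → 4
r = 7: 14, 19, 25 → 3
r = 11: 14, 19, 25 → 3
r = 16: 19, 25 → 2
r = 23: 25 → 1
Cross-inversions: 4 + 3 + 3 + 2 + 1 = 13

13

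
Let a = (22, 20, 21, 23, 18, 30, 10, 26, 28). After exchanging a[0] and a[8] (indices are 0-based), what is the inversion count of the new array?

19

Positions 0 and 8 hold 22 and 28; after swapping, the array is [28, 20, 21, 23, 18, 30, 10, 26, 22].
Element-by-element contributions:
28: 7
20: 2
21: 2
23: 3
18: 1
30: 3
10: 0
26: 1
22: 0
Sum: 7 + 2 + 2 + 3 + 1 + 3 + 0 + 1 + 0 = 19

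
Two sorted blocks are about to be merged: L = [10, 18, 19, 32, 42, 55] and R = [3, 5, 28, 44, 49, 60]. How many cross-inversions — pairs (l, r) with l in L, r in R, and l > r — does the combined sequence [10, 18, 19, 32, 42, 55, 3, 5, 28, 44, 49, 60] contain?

17

Count, for every r in R, how many entries of L exceed r:
r = 3: 10, 18, 19, 32, 42, 55 → 6
r = 5: 10, 18, 19, 32, 42, 55 → 6
r = 28: 32, 42, 55 → 3
r = 44: 55 → 1
r = 49: 55 → 1
r = 60: none → 0
Cross-inversions: 6 + 6 + 3 + 1 + 1 + 0 = 17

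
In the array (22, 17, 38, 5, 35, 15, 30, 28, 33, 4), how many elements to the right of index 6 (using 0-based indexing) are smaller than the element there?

2 such elements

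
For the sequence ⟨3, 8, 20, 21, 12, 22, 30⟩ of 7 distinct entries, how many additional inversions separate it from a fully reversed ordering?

Maximum inversions for 7 distinct elements is C(7, 2) = 7·6/2 = 21.
Current inversions — for each element, count later smaller elements:
3: 0
8: 0
20: 1
21: 1
12: 0
22: 0
30: 0
Current total: 0 + 0 + 1 + 1 + 0 + 0 + 0 = 2
Shortfall: 21 − 2 = 19

19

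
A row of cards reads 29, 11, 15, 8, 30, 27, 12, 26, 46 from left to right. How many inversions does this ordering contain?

Count, for each position, how many later elements it exceeds:
29 → 11, 15, 8, 27, 12, 26 → 6
11 → 8 → 1
15 → 8, 12 → 2
8 → none → 0
30 → 27, 12, 26 → 3
27 → 12, 26 → 2
12 → none → 0
26 → none → 0
46 → none → 0
Sum: 6 + 1 + 2 + 0 + 3 + 2 + 0 + 0 + 0 = 14

14 inversions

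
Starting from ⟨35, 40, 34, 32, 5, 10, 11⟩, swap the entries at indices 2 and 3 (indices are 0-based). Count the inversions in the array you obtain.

Positions 2 and 3 hold 34 and 32; after swapping, the array is [35, 40, 32, 34, 5, 10, 11].
Sweep left to right; for each value list the smaller values that follow it:
35: 5
40: 5
32: 3
34: 3
5: 0
10: 0
11: 0
Sum: 5 + 5 + 3 + 3 + 0 + 0 + 0 = 16

16 inversions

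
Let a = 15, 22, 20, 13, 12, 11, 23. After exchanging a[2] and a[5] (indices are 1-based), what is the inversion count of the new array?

Positions 2 and 5 hold 22 and 12; after swapping, the array is [15, 12, 20, 13, 22, 11, 23].
Element-by-element contributions:
15: 3
12: 1
20: 2
13: 1
22: 1
11: 0
23: 0
Sum: 3 + 1 + 2 + 1 + 1 + 0 + 0 = 8

8 inversions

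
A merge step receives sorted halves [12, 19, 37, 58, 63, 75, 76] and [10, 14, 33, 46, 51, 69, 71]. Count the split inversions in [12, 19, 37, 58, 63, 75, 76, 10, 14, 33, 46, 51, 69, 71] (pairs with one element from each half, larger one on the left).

30 cross-inversions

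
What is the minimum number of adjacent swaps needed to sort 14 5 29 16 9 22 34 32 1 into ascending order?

Each adjacent swap fixes exactly one inversion, so the minimum swap count equals the number of inversions.
Count inversions — for each element, later elements that are smaller:
14: 5, 9, 1 → 3
5: 1 → 1
29: 16, 9, 22, 1 → 4
16: 9, 1 → 2
9: 1 → 1
22: 1 → 1
34: 32, 1 → 2
32: 1 → 1
1: none → 0
Total inversions: 3 + 1 + 4 + 2 + 1 + 1 + 2 + 1 + 0 = 15

15 swaps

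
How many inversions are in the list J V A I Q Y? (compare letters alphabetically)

Sweep left to right; for each value list the smaller values that follow it:
J: 2
V: 3
A: 0
I: 0
Q: 0
Y: 0
Sum: 2 + 3 + 0 + 0 + 0 + 0 = 5

5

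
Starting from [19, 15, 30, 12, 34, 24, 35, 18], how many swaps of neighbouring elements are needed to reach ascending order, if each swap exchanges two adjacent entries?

11 adjacent swaps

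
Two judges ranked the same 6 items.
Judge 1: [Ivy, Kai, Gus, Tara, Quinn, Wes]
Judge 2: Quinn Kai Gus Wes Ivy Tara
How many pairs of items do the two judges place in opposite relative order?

8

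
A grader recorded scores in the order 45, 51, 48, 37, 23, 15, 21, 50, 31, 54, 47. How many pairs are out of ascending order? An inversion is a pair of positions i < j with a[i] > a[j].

28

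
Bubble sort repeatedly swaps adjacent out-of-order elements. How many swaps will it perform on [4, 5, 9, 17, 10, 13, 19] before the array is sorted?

Minimum adjacent swaps = number of inversions (each swap of adjacent out-of-order elements removes one inversion and no swap can remove more).
Count inversions — for each element, later elements that are smaller:
4: none → 0
5: none → 0
9: none → 0
17: 10, 13 → 2
10: none → 0
13: none → 0
19: none → 0
Total inversions: 0 + 0 + 0 + 2 + 0 + 0 + 0 = 2

2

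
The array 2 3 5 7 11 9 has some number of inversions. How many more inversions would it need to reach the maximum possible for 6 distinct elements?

14 inversions short

Maximum inversions for 6 distinct elements is C(6, 2) = 6·5/2 = 15.
Current inversions — for each element, count later smaller elements:
2: 0
3: 0
5: 0
7: 0
11: 1
9: 0
Current total: 0 + 0 + 0 + 0 + 1 + 0 = 1
Shortfall: 15 − 1 = 14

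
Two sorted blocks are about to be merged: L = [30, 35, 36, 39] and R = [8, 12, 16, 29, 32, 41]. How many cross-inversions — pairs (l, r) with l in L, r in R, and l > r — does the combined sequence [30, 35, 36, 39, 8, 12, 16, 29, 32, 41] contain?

There are 19 split inversions.

Take each right-half value and tally the left-half values above it:
r = 8: 30, 35, 36, 39 → 4
r = 12: 30, 35, 36, 39 → 4
r = 16: 30, 35, 36, 39 → 4
r = 29: 30, 35, 36, 39 → 4
r = 32: 35, 36, 39 → 3
r = 41: none → 0
Cross-inversions: 4 + 4 + 4 + 4 + 3 + 0 = 19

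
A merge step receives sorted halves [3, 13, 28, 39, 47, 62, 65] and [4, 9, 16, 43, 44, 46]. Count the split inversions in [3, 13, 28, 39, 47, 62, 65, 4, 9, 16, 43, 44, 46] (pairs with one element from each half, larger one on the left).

26 split inversions

Count, for every r in R, how many entries of L exceed r:
r = 4: 13, 28, 39, 47, 62, 65 → 6
r = 9: 13, 28, 39, 47, 62, 65 → 6
r = 16: 28, 39, 47, 62, 65 → 5
r = 43: 47, 62, 65 → 3
r = 44: 47, 62, 65 → 3
r = 46: 47, 62, 65 → 3
Cross-inversions: 6 + 6 + 5 + 3 + 3 + 3 = 26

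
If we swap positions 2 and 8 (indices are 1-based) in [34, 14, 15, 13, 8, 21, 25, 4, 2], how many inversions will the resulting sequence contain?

Positions 2 and 8 hold 14 and 4; after swapping, the array is [34, 4, 15, 13, 8, 21, 25, 14, 2].
Element-by-element contributions:
34 → 4, 15, 13, 8, 21, 25, 14, 2 → 8
4 → 2 → 1
15 → 13, 8, 14, 2 → 4
13 → 8, 2 → 2
8 → 2 → 1
21 → 14, 2 → 2
25 → 14, 2 → 2
14 → 2 → 1
2 → none → 0
Sum: 8 + 1 + 4 + 2 + 1 + 2 + 2 + 1 + 0 = 21

21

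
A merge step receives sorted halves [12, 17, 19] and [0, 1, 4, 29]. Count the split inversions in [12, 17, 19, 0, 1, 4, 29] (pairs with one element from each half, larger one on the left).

Take each right-half value and tally the left-half values above it:
r = 0: 12, 17, 19 → 3
r = 1: 12, 17, 19 → 3
r = 4: 12, 17, 19 → 3
r = 29: none → 0
Cross-inversions: 3 + 3 + 3 + 0 = 9

There are 9 split inversions.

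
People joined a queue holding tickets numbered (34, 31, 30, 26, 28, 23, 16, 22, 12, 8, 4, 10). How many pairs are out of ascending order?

62

Sweep left to right; for each value list the smaller values that follow it:
34 → 31, 30, 26, 28, 23, 16, 22, 12, 8, 4, 10 → 11
31 → 30, 26, 28, 23, 16, 22, 12, 8, 4, 10 → 10
30 → 26, 28, 23, 16, 22, 12, 8, 4, 10 → 9
26 → 23, 16, 22, 12, 8, 4, 10 → 7
28 → 23, 16, 22, 12, 8, 4, 10 → 7
23 → 16, 22, 12, 8, 4, 10 → 6
16 → 12, 8, 4, 10 → 4
22 → 12, 8, 4, 10 → 4
12 → 8, 4, 10 → 3
8 → 4 → 1
4 → none → 0
10 → none → 0
Sum: 11 + 10 + 9 + 7 + 7 + 6 + 4 + 4 + 3 + 1 + 0 + 0 = 62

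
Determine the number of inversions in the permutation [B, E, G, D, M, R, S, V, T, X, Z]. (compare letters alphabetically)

Count, for each position, how many later elements it exceeds:
B: 0
E: 1
G: 1
D: 0
M: 0
R: 0
S: 0
V: 1
T: 0
X: 0
Z: 0
Sum: 0 + 1 + 1 + 0 + 0 + 0 + 0 + 1 + 0 + 0 + 0 = 3

Inversions: 3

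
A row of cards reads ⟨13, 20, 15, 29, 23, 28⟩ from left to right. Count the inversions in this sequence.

Out-of-order index pairs (1-indexed):
(2,3): 20 > 15
(4,5): 29 > 23
(4,6): 29 > 28
That's 3 pairs.

3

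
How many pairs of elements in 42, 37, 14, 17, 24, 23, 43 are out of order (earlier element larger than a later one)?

Inversions: 10

For each element, count later entries that are smaller:
42: 5
37: 4
14: 0
17: 0
24: 1
23: 0
43: 0
Sum: 5 + 4 + 0 + 0 + 1 + 0 + 0 = 10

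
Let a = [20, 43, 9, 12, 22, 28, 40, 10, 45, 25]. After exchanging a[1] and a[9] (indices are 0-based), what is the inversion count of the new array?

Positions 1 and 9 hold 43 and 25; after swapping, the array is [20, 25, 9, 12, 22, 28, 40, 10, 45, 43].
Element-by-element contributions:
20 → 9, 12, 10 → 3
25 → 9, 12, 22, 10 → 4
9 → none → 0
12 → 10 → 1
22 → 10 → 1
28 → 10 → 1
40 → 10 → 1
10 → none → 0
45 → 43 → 1
43 → none → 0
Sum: 3 + 4 + 0 + 1 + 1 + 1 + 1 + 0 + 1 + 0 = 12

Inversions: 12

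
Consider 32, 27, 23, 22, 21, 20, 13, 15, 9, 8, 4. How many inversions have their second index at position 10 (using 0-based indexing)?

The element at index 10 is 4.
Elements before it: 32, 27, 23, 22, 21, 20, 13, 15, 9, 8
Those larger than 4: 32, 27, 23, 22, 21, 20, 13, 15, 9, 8

10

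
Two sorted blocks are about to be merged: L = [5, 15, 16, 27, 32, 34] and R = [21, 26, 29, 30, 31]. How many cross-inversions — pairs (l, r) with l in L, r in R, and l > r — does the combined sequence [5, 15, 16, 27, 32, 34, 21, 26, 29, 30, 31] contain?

Take each right-half value and tally the left-half values above it:
r = 21: 27, 32, 34 → 3
r = 26: 27, 32, 34 → 3
r = 29: 32, 34 → 2
r = 30: 32, 34 → 2
r = 31: 32, 34 → 2
Cross-inversions: 3 + 3 + 2 + 2 + 2 = 12

Cross-inversions: 12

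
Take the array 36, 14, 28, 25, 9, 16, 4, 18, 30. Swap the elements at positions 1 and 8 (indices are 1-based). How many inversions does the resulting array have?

Positions 1 and 8 hold 36 and 18; after swapping, the array is [18, 14, 28, 25, 9, 16, 4, 36, 30].
Count, for each position, how many later elements it exceeds:
18: 4
14: 2
28: 4
25: 3
9: 1
16: 1
4: 0
36: 1
30: 0
Sum: 4 + 2 + 4 + 3 + 1 + 1 + 0 + 1 + 0 = 16

16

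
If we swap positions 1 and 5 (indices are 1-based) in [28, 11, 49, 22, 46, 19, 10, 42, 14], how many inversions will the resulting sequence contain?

Positions 1 and 5 hold 28 and 46; after swapping, the array is [46, 11, 49, 22, 28, 19, 10, 42, 14].
Count, for each position, how many later elements it exceeds:
46 → 11, 22, 28, 19, 10, 42, 14 → 7
11 → 10 → 1
49 → 22, 28, 19, 10, 42, 14 → 6
22 → 19, 10, 14 → 3
28 → 19, 10, 14 → 3
19 → 10, 14 → 2
10 → none → 0
42 → 14 → 1
14 → none → 0
Sum: 7 + 1 + 6 + 3 + 3 + 2 + 0 + 1 + 0 = 23

23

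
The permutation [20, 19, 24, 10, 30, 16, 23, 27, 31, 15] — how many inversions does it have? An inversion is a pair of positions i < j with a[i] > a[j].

Out-of-order pairs: 19

For each element, count later entries that are smaller:
20 → 19, 10, 16, 15 → 4
19 → 10, 16, 15 → 3
24 → 10, 16, 23, 15 → 4
10 → none → 0
30 → 16, 23, 27, 15 → 4
16 → 15 → 1
23 → 15 → 1
27 → 15 → 1
31 → 15 → 1
15 → none → 0
Sum: 4 + 3 + 4 + 0 + 4 + 1 + 1 + 1 + 1 + 0 = 19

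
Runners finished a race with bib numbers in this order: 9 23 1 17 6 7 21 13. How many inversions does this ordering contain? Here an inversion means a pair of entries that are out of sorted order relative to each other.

For each element, count later entries that are smaller:
9 → 1, 6, 7 → 3
23 → 1, 17, 6, 7, 21, 13 → 6
1 → none → 0
17 → 6, 7, 13 → 3
6 → none → 0
7 → none → 0
21 → 13 → 1
13 → none → 0
Sum: 3 + 6 + 0 + 3 + 0 + 0 + 1 + 0 = 13

13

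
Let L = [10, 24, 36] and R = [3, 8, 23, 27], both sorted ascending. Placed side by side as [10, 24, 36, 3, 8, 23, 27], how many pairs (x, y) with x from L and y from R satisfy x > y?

Count, for every r in R, how many entries of L exceed r:
r = 3: 10, 24, 36 → 3
r = 8: 10, 24, 36 → 3
r = 23: 24, 36 → 2
r = 27: 36 → 1
Cross-inversions: 3 + 3 + 2 + 1 = 9

9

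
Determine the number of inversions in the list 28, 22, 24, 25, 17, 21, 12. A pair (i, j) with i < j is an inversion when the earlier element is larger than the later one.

Element-by-element contributions:
28 → 22, 24, 25, 17, 21, 12 → 6
22 → 17, 21, 12 → 3
24 → 17, 21, 12 → 3
25 → 17, 21, 12 → 3
17 → 12 → 1
21 → 12 → 1
12 → none → 0
Sum: 6 + 3 + 3 + 3 + 1 + 1 + 0 = 17

There are 17 inversions.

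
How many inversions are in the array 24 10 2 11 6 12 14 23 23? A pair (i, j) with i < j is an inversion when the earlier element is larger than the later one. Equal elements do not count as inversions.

Inversions: 11

For each element, count later entries that are smaller:
24 → 10, 2, 11, 6, 12, 14, 23, 23 → 8
10 → 2, 6 → 2
2 → none → 0
11 → 6 → 1
6 → none → 0
12 → none → 0
14 → none → 0
23 → none → 0
23 → none → 0
Sum: 8 + 2 + 0 + 1 + 0 + 0 + 0 + 0 + 0 = 11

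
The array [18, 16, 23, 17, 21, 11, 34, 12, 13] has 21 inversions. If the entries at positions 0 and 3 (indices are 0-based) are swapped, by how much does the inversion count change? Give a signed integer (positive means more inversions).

-1

Positions 0 and 3 hold 18 and 17; after swapping, the array is [17, 16, 23, 18, 21, 11, 34, 12, 13].
Element-by-element contributions:
17 → 16, 11, 12, 13 → 4
16 → 11, 12, 13 → 3
23 → 18, 21, 11, 12, 13 → 5
18 → 11, 12, 13 → 3
21 → 11, 12, 13 → 3
11 → none → 0
34 → 12, 13 → 2
12 → none → 0
13 → none → 0
Sum: 4 + 3 + 5 + 3 + 3 + 0 + 2 + 0 + 0 = 20
Change: 20 − 21 = -1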